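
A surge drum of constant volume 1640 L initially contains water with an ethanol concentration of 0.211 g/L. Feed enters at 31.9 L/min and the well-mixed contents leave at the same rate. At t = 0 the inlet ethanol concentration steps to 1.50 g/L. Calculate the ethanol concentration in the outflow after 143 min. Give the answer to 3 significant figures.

Mass balance on the solute (V constant): V dC/dt = Q(C_in − C).
So dC/dt = (C_in − C)/τ with τ = V/Q = 1640/31.9 = 51.411 min.
Integrating: C(t) = C_in + (C₀ − C_in) e^(−t/τ).
C(143) = 1.50 + (0.211 − 1.50)·e^(−143/51.411) = 1.50 + (-1.2890)·0.061944 = 1.4202 g/L.

1.42 g/L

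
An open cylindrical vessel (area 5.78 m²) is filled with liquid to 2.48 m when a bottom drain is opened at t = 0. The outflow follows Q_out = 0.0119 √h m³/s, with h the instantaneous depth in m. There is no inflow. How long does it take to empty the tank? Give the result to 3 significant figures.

With no inflow, A dh/dt = −0.0119 √h.
This is separable: 2 d(√h)/dt = −0.0119/A, so √h = √h₀ − (0.0119/(2A)) t.
Tank is empty when √h = 0: t_empty = 2A√h₀/0.0119.
t_empty = 2·5.78·√2.48/0.0119 = 11.560·1.5748/0.0119 = 1529.8 s.

1530 s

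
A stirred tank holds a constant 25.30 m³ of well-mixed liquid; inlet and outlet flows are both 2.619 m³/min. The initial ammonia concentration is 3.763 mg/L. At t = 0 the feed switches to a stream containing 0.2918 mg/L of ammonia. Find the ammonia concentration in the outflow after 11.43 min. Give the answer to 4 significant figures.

Accumulation = in − out for the solute gives V dC/dt = Q(C_in − C).
Time constant τ = V/Q = 25.30/2.619 = 9.66018 min.
Solution: C(t) = C_in + (C₀ − C_in) e^(−t/τ).
C(11.43) = 0.2918 + (3.763 − 0.2918)·e^(−11.43/9.66018) = 0.2918 + (3.47120)·0.306294 = 1.35501 mg/L.

1.355 mg/L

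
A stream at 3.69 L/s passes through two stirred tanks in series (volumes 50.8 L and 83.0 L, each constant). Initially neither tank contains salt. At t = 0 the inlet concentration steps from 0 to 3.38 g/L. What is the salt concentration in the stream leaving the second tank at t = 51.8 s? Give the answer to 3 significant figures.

2.63 g/L

Time constants: τᵢ = Vᵢ/Q for each well-mixed tank.
τ₁ = 50.8/3.69 = 13.767 s; τ₂ = 83.0/3.69 = 22.493 s.
Tank 1: C₁ = C_in(1 − e^(−t/τ₁)). Tank 2 (τ₁ ≠ τ₂): C₂ = C_in[1 − (τ₁ e^(−t/τ₁) − τ₂ e^(−t/τ₂))/(τ₁ − τ₂)].
At t = 51.8: e^(−t/τ₁) = 0.023222, e^(−t/τ₂) = 0.099967.
C₂ = 3.38·[1 − (13.767·0.023222 − 22.493·0.099967)/(-8.7263)] = 3.38·0.77896 = 2.6329 g/L.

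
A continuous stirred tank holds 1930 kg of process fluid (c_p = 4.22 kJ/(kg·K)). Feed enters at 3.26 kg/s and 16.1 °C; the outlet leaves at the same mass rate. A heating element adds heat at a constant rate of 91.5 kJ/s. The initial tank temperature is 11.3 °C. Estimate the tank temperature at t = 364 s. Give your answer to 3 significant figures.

M c_p dT/dt = ṁ c_p (T_in − T) + Q̇.
τ = M/ṁ = 592.02 s; T_ss = T_in + Q̇/(ṁ c_p) = 16.1 + 91.5/(3.26·4.22) = 22.751 °C.
Solution: T(t) = T_ss + (T₀ − T_ss) e^(−t/τ).
T(364) = 22.751 + (-11.451)·e^(−364/592.02) = 22.751 + (-11.451)·0.54073 = 16.559 °C.

16.6 °C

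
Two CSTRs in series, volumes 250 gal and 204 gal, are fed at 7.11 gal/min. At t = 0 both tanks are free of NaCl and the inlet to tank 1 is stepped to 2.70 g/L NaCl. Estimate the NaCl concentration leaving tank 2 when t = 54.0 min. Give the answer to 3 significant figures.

Each tank obeys Vᵢ dCᵢ/dt = Q(Cᵢ₋₁ − Cᵢ), so τᵢ = Vᵢ/Q.
τ₁ = 250/7.11 = 35.162 min; τ₂ = 204/7.11 = 28.692 min.
Tank 1: C₁ = C_in(1 − e^(−t/τ₁)). Tank 2 (τ₁ ≠ τ₂): C₂ = C_in[1 − (τ₁ e^(−t/τ₁) − τ₂ e^(−t/τ₂))/(τ₁ − τ₂)].
At t = 54.0: e^(−t/τ₁) = 0.21529, e^(−t/τ₂) = 0.15228.
C₂ = 2.70·[1 − (35.162·0.21529 − 28.692·0.15228)/(6.4698)] = 2.70·0.50525 = 1.3642 g/L.

1.36 g/L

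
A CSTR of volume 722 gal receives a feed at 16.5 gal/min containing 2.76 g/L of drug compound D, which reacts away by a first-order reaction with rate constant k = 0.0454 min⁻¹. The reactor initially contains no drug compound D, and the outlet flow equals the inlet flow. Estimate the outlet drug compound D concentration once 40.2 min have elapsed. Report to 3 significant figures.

0.865 g/L

V dC/dt = Q(C_in − C) − k V C.
dC/dt = (Q/V) C_in − (Q/V + k) C; effective rate a = Q/V + k = 0.022853 + 0.0454 = 0.068253 min⁻¹.
C_ss = Q C_in/(Q + kV) = 0.92413 g/L; C(t) = C_ss + (C₀ − C_ss) e^(−a t).
C(40.2) = 0.92413 + (-0.92413)·e^(−0.068253·40.2) = 0.92413 + (-0.92413)·0.064327 = 0.86468 g/L.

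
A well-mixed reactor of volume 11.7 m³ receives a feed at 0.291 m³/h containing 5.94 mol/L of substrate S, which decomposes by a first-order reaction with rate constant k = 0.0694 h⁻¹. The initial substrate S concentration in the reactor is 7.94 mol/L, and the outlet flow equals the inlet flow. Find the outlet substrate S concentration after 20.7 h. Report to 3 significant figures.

2.47 mol/L

Accumulation = in − out − consumed: V dC/dt = Q C_in − Q C − k V C.
This is linear with rate a = Q/V + k = 0.094272 h⁻¹.
C_ss = Q C_in/(Q + kV) = 1.5672 mol/L; C(t) = C_ss + (C₀ − C_ss) e^(−a t).
C(20.7) = 1.5672 + (6.3728)·e^(−0.094272·20.7) = 1.5672 + (6.3728)·0.14207 = 2.4726 mol/L.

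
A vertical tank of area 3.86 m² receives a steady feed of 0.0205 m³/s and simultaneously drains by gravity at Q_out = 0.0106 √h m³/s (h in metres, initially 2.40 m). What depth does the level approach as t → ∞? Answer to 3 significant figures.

3.74 m

Level balance: A dh/dt = 0.0205 − 0.0106 √h. Setting dh/dt = 0:
Q_in = 0.0106 √h_ss ⇒ √h_ss = 0.0205/0.0106 = 1.9340.
h_ss = 1.9340² = 3.7402 m. (Since h₀ = 2.40 m < h_ss, the level will rise toward this value.)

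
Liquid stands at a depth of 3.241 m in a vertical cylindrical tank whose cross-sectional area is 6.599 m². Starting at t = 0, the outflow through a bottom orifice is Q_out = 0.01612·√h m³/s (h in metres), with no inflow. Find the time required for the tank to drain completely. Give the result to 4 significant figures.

A dh/dt = −Q_out = −0.01612 √h.
Separate and integrate: 2(√h − √h₀) = −(0.01612/A) t.
Tank is empty when √h = 0: t_empty = 2A√h₀/0.01612.
t_empty = 2·6.599·√3.241/0.01612 = 13.1980·1.80028/0.01612 = 1473.95 s.

1474 s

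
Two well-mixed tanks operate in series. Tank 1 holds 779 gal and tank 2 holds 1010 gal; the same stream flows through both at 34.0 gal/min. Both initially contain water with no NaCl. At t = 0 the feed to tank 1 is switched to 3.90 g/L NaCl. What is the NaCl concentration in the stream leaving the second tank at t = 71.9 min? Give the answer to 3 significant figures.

2.95 g/L

Each tank obeys Vᵢ dCᵢ/dt = Q(Cᵢ₋₁ − Cᵢ), so τᵢ = Vᵢ/Q.
τ₁ = 779/34.0 = 22.912 min; τ₂ = 1010/34.0 = 29.706 min.
Solving the cascade with C₁(0)=C₂(0)=0 gives C₂(t) = C_in[1 − (τ₁ e^(−t/τ₁) − τ₂ e^(−t/τ₂))/(τ₁ − τ₂)].
At t = 71.9: e^(−t/τ₁) = 0.043364, e^(−t/τ₂) = 0.088886.
C₂ = 3.90·[1 − (22.912·0.043364 − 29.706·0.088886)/(-6.7941)] = 3.90·0.75760 = 2.9546 g/L.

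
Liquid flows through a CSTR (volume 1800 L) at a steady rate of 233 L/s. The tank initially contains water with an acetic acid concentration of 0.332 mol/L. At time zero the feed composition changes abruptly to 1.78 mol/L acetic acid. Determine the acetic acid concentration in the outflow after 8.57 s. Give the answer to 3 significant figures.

1.30 mol/L

Species balance on the tank: V dC/dt = Q(C_in − C).
Rewrite as dC/dt + C/τ = C_in/τ, τ = V/Q = 7.7253 s.
Solution: C(t) = C_in + (C₀ − C_in) e^(−t/τ).
C(8.57) = 1.78 + (0.332 − 1.78)·e^(−8.57/7.7253) = 1.78 + (-1.4480)·0.32978 = 1.3025 mol/L.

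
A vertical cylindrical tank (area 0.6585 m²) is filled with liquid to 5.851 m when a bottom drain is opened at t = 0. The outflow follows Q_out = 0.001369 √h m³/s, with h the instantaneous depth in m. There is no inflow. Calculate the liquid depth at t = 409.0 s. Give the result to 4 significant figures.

A dh/dt = −Q_out = −0.001369 √h.
This is separable: 2 d(√h)/dt = −0.001369/A, so √h = √h₀ − (0.001369/(2A)) t.
√h = √5.851 − 0.001369·409.0/(2·0.6585) = 2.41888 − 0.425149 = 1.99374.
h = 1.99374² = 3.97498 m.

3.975 m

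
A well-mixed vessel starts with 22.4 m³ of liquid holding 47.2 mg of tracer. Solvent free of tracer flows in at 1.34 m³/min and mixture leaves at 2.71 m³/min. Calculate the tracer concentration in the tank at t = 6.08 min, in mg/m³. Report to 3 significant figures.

1.34 mg/m³

Total volume: dV/dt = Q_in − Q_out = -1.3700 m³/min, so V(t) = 22.4 − 1.3700 t and V(6.08) = 14.070 m³.
No tracer enters, so dm/dt = −Q_out · (m/V).
dm/m = −Q_out dt/(V₀ − 1.3700 t); integrating gives ln(m/m₀) = −(Q_out/(Q_in−Q_out)) ln(V/V₀).
m = m₀ (V₀/V)^(Q_out/(Q_in−Q_out)) = 47.2 × (22.4/14.070)^(-1.9781) = 18.814 mg.
C = m/V = 18.814/14.070 = 1.3371 mg/m³.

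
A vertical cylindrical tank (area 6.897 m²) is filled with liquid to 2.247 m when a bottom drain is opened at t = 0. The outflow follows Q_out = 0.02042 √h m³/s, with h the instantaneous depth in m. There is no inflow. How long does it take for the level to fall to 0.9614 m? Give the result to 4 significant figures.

Accumulation of liquid (constant cross-section A): A dh/dt = −0.02042 √h.
Separate and integrate: 2(√h − √h₀) = −(0.02042/A) t.
t = 2A(√h₀ − √h)/0.02042 = 2·6.897·(√2.247 − √0.9614)/0.02042
  = 13.7940 × (1.49900 − 0.980510) / 0.02042 = 350.247 s.

350.2 s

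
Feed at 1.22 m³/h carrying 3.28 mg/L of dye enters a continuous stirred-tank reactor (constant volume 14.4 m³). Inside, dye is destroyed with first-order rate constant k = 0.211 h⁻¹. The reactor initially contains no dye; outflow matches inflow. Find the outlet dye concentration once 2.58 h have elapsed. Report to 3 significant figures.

V dC/dt = Q(C_in − C) − k V C.
dC/dt = (Q/V) C_in − (Q/V + k) C; effective rate a = Q/V + k = 0.084722 + 0.211 = 0.29572 h⁻¹.
C_ss = Q C_in/(Q + kV) = 0.93970 mg/L; C(t) = C_ss + (C₀ − C_ss) e^(−a t).
C(2.58) = 0.93970 + (-0.93970)·e^(−0.29572·2.58) = 0.93970 + (-0.93970)·0.46628 = 0.50153 mg/L.

0.502 mg/L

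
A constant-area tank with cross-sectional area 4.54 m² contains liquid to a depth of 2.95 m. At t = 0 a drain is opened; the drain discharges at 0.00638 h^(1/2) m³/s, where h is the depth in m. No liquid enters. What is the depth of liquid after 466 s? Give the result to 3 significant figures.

With no inflow, A dh/dt = −0.00638 √h.
∫ h^(−1/2) dh = −(0.00638/A) ∫ dt, giving 2√h = 2√h₀ − (0.00638/A) t.
√h = √2.95 − 0.00638·466/(2·4.54) = 1.7176 − 0.32743 = 1.3901.
h = 1.3901² = 1.9324 m.

1.93 m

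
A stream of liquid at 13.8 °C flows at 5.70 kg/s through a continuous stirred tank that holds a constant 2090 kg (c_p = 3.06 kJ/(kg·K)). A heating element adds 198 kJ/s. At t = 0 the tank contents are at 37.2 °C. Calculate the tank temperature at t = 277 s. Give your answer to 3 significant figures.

30.8 °C

M c_p dT/dt = ṁ c_p (T_in − T) + Q̇.
Rearrange: dT/dt = (T_ss − T)/τ with τ = M/ṁ = 366.67 s and T_ss = T_in + Q̇/(ṁ c_p) = 25.152 °C.
Integrating: T(t) = T_ss + (T₀ − T_ss) e^(−t/τ).
T(277) = 25.152 + (12.048)·e^(−277/366.67) = 25.152 + (12.048)·0.46980 = 30.812 °C.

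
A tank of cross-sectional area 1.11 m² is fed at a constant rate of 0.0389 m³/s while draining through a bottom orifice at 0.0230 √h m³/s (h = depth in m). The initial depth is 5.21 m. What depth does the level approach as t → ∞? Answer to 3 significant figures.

2.86 m

Level balance: A dh/dt = 0.0389 − 0.0230 √h. Setting dh/dt = 0:
Q_in = 0.0230 √h_ss ⇒ √h_ss = 0.0389/0.0230 = 1.6913.
h_ss = 1.6913² = 2.8605 m. (Since h₀ = 5.21 m > h_ss, the level will fall toward this value.)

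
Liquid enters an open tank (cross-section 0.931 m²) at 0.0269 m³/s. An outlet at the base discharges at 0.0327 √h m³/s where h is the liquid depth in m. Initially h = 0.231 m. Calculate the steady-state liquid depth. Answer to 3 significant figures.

A dh/dt = Q_in − 0.0327 √h. Steady state requires inflow = outflow:
Q_in = 0.0327 √h_ss ⇒ √h_ss = 0.0269/0.0327 = 0.82263.
h_ss = 0.82263² = 0.67672 m. (Since h₀ = 0.231 m < h_ss, the level will rise toward this value.)

0.677 m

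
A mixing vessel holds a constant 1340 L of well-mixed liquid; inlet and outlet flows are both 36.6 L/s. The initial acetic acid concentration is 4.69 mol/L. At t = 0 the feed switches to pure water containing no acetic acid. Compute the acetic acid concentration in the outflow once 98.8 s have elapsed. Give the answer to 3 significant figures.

Mass balance on the solute (V constant): V dC/dt = Q(C_in − C).
Rewrite as dC/dt + C/τ = C_in/τ, τ = V/Q = 36.612 s.
C approaches C_in exponentially: C(t) = C_in + (C₀ − C_in) e^(−t/τ).
C(98.8) = 0 + (4.69 − 0)·e^(−98.8/36.612) = 0 + (4.6900)·0.067302 = 0.31565 mol/L.

0.316 mol/L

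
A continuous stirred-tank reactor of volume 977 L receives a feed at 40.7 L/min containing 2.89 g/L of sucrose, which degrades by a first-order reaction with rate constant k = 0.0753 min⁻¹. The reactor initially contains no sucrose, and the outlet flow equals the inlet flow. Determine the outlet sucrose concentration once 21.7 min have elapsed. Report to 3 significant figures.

0.948 g/L

Accumulation = in − out − consumed: V dC/dt = Q C_in − Q C − k V C.
dC/dt = (Q/V) C_in − (Q/V + k) C; effective rate a = Q/V + k = 0.041658 + 0.0753 = 0.11696 min⁻¹.
C_ss = Q C_in/(Q + kV) = 1.0294 g/L; C(t) = C_ss + (C₀ − C_ss) e^(−a t).
C(21.7) = 1.0294 + (-1.0294)·e^(−0.11696·21.7) = 1.0294 + (-1.0294)·0.079025 = 0.94801 g/L.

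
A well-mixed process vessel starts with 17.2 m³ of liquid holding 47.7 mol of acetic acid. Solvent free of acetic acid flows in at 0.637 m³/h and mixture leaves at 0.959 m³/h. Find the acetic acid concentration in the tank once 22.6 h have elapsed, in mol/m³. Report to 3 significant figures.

Let m(t) be the amount of acetic acid. Volume: V(t) = V₀ + (Q_in − Q_out) t = 17.2 − 0.32200 t; V(22.6) = 9.9228 m³.
Species balance (pure solvent in): dm/dt = −Q_out · m/V(t).
dm/m = −Q_out dt/(V₀ − 0.32200 t); integrating gives ln(m/m₀) = −(Q_out/(Q_in−Q_out)) ln(V/V₀).
m = m₀ (V₀/V)^(Q_out/(Q_in−Q_out)) = 47.7 × (17.2/9.9228)^(-2.9783) = 9.2689 mol.
C = m/V = 9.2689/9.9228 = 0.93410 mol/m³.

0.934 mol/m³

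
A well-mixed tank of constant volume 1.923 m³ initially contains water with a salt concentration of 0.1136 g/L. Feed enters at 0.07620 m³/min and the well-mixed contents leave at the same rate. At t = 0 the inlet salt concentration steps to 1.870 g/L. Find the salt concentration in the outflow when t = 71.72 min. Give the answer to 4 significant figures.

Species balance on the tank: V dC/dt = Q(C_in − C).
Time constant τ = V/Q = 1.923/0.07620 = 25.2362 min.
C approaches C_in exponentially: C(t) = C_in + (C₀ − C_in) e^(−t/τ).
C(71.72) = 1.870 + (0.1136 − 1.870)·e^(−71.72/25.2362) = 1.870 + (-1.75640)·0.0583120 = 1.76758 g/L.

1.768 g/L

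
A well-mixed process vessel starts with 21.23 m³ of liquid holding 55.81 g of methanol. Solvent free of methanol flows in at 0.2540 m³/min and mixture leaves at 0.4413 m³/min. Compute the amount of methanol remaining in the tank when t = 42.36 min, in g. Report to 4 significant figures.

18.53 g

Let m(t) be the amount of methanol. Volume: V(t) = V₀ + (Q_in − Q_out) t = 21.23 − 0.187300 t; V(42.36) = 13.2960 m³.
No methanol enters, so dm/dt = −Q_out · (m/V).
dm/m = −Q_out dt/(V₀ − 0.187300 t); integrating gives ln(m/m₀) = −(Q_out/(Q_in−Q_out)) ln(V/V₀).
m = m₀ (V₀/V)^(Q_out/(Q_in−Q_out)) = 55.81 × (21.23/13.2960)^(-2.35611) = 18.5302 g.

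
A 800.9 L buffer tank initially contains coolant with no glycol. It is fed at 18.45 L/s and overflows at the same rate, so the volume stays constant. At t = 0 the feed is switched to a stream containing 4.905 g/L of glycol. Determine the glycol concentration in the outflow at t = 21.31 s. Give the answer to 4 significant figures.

1.903 g/L

Transient balance on the dissolved component: V dC/dt = Q(C_in − C).
Rewrite as dC/dt + C/τ = C_in/τ, τ = V/Q = 43.4092 s.
Integrating: C(t) = C_in + (C₀ − C_in) e^(−t/τ).
C(21.31) = 4.905 + (0 − 4.905)·e^(−21.31/43.4092) = 4.905 + (-4.90500)·0.612069 = 1.90280 g/L.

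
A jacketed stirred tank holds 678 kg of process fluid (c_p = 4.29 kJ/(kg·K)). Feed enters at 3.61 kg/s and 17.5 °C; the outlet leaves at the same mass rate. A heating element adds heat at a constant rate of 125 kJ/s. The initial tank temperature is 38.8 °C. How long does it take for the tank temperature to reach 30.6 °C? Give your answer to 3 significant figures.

182 s

Unsteady energy balance on the tank contents: M c_p dT/dt = ṁ c_p (T_in − T) + 125.
τ = M/ṁ = 187.81 s; T_ss = T_in + Q̇/(ṁ c_p) = 25.571 °C.
T(t) = T_ss + (T₀ − T_ss) e^(−t/τ). Set T = 30.6:
e^(−t/τ) = (30.6 − 25.571)/(38.8 − 25.571) = 0.38013
t = −187.81 · ln(0.38013) = 181.66 s.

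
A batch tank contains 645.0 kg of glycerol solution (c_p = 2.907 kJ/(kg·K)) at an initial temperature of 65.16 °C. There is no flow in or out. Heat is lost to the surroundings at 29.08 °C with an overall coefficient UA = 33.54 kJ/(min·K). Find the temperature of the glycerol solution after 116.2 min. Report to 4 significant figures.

Lumped-capacitance energy balance: M c_p dT/dt = UA(T_amb − T).
dT/dt = (T_ss − T)/τ with T_ss = T_amb = 29.0800 °C, τ = M c_p/UA = 645.0·2.907/33.54 = 55.9038 min.
Solution: T(t) = T_ss + (T₀ − T_ss) e^(−t/τ).
T(116.2) = 29.0800 + (36.0800)·0.125109 = 33.5939 °C.

33.59 °C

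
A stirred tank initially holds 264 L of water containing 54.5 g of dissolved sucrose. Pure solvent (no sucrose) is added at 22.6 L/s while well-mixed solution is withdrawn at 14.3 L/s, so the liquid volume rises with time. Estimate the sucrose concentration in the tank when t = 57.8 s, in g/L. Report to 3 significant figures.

Total volume: dV/dt = Q_in − Q_out = 8.3000 L/s, so V(t) = 264 + 8.3000 t and V(57.8) = 743.74 L.
Solute balance: dm/dt = 0 − Q_out C = −Q_out m/V(t).
Separate: dm/m = −Q_out dt/V(t) ⇒ ln(m/m₀) = −(Q_out/(Q_in−Q_out)) ln(V/V₀).
m = m₀ (V₀/V)^(Q_out/(Q_in−Q_out)) = 54.5 × (264/743.74)^(1.7229) = 9.1498 g.
C = m/V = 9.1498/743.74 = 0.012302 g/L.

0.0123 g/L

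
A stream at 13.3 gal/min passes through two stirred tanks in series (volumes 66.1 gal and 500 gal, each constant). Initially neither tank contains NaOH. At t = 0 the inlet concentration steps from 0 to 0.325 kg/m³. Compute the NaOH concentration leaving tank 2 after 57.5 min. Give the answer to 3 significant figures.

0.244 kg/m³

Each tank obeys Vᵢ dCᵢ/dt = Q(Cᵢ₋₁ − Cᵢ), so τᵢ = Vᵢ/Q.
τ₁ = 66.1/13.3 = 4.9699 min; τ₂ = 500/13.3 = 37.594 min.
Solving the cascade with C₁(0)=C₂(0)=0 gives C₂(t) = C_in[1 − (τ₁ e^(−t/τ₁) − τ₂ e^(−t/τ₂))/(τ₁ − τ₂)].
At t = 57.5: e^(−t/τ₁) = 9.4491e-06, e^(−t/τ₂) = 0.21664.
C₂ = 0.325·[1 − (4.9699·9.4491e-06 − 37.594·0.21664)/(-32.624)] = 0.325·0.75035 = 0.24387 kg/m³.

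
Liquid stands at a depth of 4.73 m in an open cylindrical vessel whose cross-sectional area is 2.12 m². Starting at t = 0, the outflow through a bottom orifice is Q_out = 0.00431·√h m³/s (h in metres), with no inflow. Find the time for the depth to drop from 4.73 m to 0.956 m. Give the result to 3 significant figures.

1180 s

With no inflow, A dh/dt = −0.00431 √h.
Separate and integrate: 2(√h − √h₀) = −(0.00431/A) t.
t = 2A(√h₀ − √h)/0.00431 = 2·2.12·(√4.73 − √0.956)/0.00431
  = 4.2400 × (2.1749 − 0.97775) / 0.00431 = 1177.7 s.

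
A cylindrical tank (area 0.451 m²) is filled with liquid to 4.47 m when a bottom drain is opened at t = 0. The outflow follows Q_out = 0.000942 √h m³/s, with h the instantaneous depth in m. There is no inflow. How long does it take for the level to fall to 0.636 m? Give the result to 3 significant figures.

With no inflow, A dh/dt = −0.000942 √h.
∫ h^(−1/2) dh = −(0.000942/A) ∫ dt, giving 2√h = 2√h₀ − (0.000942/A) t.
t = 2A(√h₀ − √h)/0.000942 = 2·0.451·(√4.47 − √0.636)/0.000942
  = 0.90200 × (2.1142 − 0.79750) / 0.000942 = 1260.8 s.

1260 s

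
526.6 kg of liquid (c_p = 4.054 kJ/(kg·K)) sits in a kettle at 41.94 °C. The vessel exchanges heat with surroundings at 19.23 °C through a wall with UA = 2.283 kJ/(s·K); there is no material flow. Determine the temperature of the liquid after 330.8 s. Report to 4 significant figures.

35.17 °C

Heat balance on the well-mixed liquid: M c_p dT/dt = −UA(T − T_amb).
dT/dt = (T_ss − T)/τ with T_ss = T_amb = 19.2300 °C, τ = M c_p/UA = 526.6·4.054/2.283 = 935.101 s.
Solution: T(t) = T_ss + (T₀ − T_ss) e^(−t/τ).
T(330.8) = 19.2300 + (22.7100)·0.702045 = 35.1734 °C.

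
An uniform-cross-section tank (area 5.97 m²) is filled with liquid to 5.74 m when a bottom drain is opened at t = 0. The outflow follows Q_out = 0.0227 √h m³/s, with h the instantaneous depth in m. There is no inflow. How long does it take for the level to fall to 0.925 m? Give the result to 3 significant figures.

754 s

A dh/dt = −Q_out = −0.0227 √h.
This is separable: 2 d(√h)/dt = −0.0227/A, so √h = √h₀ − (0.0227/(2A)) t.
t = 2A(√h₀ − √h)/0.0227 = 2·5.97·(√5.74 − √0.925)/0.0227
  = 11.940 × (2.3958 − 0.96177) / 0.0227 = 754.30 s.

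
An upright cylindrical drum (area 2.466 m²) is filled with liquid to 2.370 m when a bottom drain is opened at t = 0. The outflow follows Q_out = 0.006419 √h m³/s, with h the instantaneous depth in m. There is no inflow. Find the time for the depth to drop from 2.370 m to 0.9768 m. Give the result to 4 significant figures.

Mass balance (ρ constant): A dh/dt = −0.006419 √h.
This is separable: 2 d(√h)/dt = −0.006419/A, so √h = √h₀ − (0.006419/(2A)) t.
t = 2A(√h₀ − √h)/0.006419 = 2·2.466·(√2.370 − √0.9768)/0.006419
  = 4.93200 × (1.53948 − 0.988332) / 0.006419 = 423.472 s.

423.5 s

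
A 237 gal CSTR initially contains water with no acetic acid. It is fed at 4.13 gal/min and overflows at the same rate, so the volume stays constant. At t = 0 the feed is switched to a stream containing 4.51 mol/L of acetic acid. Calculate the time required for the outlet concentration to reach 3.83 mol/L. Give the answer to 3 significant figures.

Species balance: V dC/dt = Q(C_in − C) ⇒ τ = V/Q = 57.385 min.
C(t) = C_in + (C₀ − C_in) e^(−t/τ). Set C = 3.83 and solve for t:
e^(−t/τ) = (C − C_in)/(C₀ − C_in) = (3.83 − 4.51)/(0 − 4.51) = 0.15078
t = −τ ln(…) = 57.385 × 1.8920 = 108.57 min.

109 min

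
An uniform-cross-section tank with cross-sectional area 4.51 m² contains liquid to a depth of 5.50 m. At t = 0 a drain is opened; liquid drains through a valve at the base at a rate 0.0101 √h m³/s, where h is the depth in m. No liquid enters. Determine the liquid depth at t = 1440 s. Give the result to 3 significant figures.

Unsteady balance on liquid volume: A dh/dt = −0.0101 √h.
Separate and integrate: 2(√h − √h₀) = −(0.0101/A) t.
√h = √5.50 − 0.0101·1440/(2·4.51) = 2.3452 − 1.6124 = 0.73279.
h = 0.73279² = 0.53698 m.

0.537 m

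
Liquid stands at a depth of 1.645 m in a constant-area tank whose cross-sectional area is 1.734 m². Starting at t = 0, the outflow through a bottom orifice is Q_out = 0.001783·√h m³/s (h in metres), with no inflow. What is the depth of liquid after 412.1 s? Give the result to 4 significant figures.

Volume balance on the tank: A dh/dt = −0.001783 √h.
Separate and integrate: 2(√h − √h₀) = −(0.001783/A) t.
√h = √1.645 − 0.001783·412.1/(2·1.734) = 1.28258 − 0.211873 = 1.07070.
h = 1.07070² = 1.14640 m.

1.146 m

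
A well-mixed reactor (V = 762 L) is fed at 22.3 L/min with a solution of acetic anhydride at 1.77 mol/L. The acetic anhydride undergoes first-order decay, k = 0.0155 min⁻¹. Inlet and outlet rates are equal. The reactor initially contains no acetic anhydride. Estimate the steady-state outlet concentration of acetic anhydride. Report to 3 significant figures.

V dC/dt = Q(C_in − C) − k V C.
At steady state: 0 = Q C_in − (Q + kV) C_ss, so C_ss = Q C_in/(Q + kV).
C_ss = 22.3·1.77/(22.3 + 0.0155·762) = 39.471/34.111 = 1.1571 mol/L.

1.16 mol/L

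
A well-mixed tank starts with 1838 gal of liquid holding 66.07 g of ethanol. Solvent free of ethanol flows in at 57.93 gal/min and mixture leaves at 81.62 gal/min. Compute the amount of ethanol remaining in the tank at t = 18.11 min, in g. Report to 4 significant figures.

Total volume: dV/dt = Q_in − Q_out = -23.6900 gal/min, so V(t) = 1838 − 23.6900 t and V(18.11) = 1408.97 gal.
Solute balance: dm/dt = 0 − Q_out C = −Q_out m/V(t).
dm/m = −Q_out dt/(V₀ − 23.6900 t); integrating gives ln(m/m₀) = −(Q_out/(Q_in−Q_out)) ln(V/V₀).
m = m₀ (V₀/V)^(Q_out/(Q_in−Q_out)) = 66.07 × (1838/1408.97)^(-3.44534) = 26.4403 g.

26.44 g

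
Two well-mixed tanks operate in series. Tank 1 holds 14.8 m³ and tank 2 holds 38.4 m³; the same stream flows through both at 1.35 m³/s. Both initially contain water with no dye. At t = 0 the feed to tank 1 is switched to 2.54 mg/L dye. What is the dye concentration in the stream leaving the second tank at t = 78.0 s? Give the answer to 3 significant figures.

Time constants: τᵢ = Vᵢ/Q for each well-mixed tank.
τ₁ = 14.8/1.35 = 10.963 s; τ₂ = 38.4/1.35 = 28.444 s.
Solving the cascade with C₁(0)=C₂(0)=0 gives C₂(t) = C_in[1 − (τ₁ e^(−t/τ₁) − τ₂ e^(−t/τ₂))/(τ₁ − τ₂)].
At t = 78.0: e^(−t/τ₁) = 0.00081293, e^(−t/τ₂) = 0.064429.
C₂ = 2.54·[1 − (10.963·0.00081293 − 28.444·0.064429)/(-17.481)] = 2.54·0.89568 = 2.2750 mg/L.

2.28 mg/L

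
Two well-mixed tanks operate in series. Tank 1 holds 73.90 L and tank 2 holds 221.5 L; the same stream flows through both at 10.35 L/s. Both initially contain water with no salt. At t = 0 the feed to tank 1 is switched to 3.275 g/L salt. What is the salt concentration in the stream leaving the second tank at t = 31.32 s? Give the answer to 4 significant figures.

Each tank obeys Vᵢ dCᵢ/dt = Q(Cᵢ₋₁ − Cᵢ), so τᵢ = Vᵢ/Q.
τ₁ = 73.90/10.35 = 7.14010 s; τ₂ = 221.5/10.35 = 21.4010 s.
Tank 1: C₁ = C_in(1 − e^(−t/τ₁)). Tank 2 (τ₁ ≠ τ₂): C₂ = C_in[1 − (τ₁ e^(−t/τ₁) − τ₂ e^(−t/τ₂))/(τ₁ − τ₂)].
At t = 31.32: e^(−t/τ₁) = 0.0124443, e^(−t/τ₂) = 0.231428.
C₂ = 3.275·[1 − (7.14010·0.0124443 − 21.4010·0.231428)/(-14.2609)] = 3.275·0.658931 = 2.15800 g/L.

2.158 g/L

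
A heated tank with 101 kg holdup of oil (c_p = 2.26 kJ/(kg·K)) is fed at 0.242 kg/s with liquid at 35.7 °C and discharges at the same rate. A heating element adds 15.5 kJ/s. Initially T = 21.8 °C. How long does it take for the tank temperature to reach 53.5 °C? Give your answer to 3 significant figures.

579 s

M c_p dT/dt = ṁ c_p (T_in − T) + Q̇.
τ = M/ṁ = 417.36 s; T_ss = T_in + Q̇/(ṁ c_p) = 64.041 °C.
T(t) = T_ss + (T₀ − T_ss) e^(−t/τ). Set T = 53.5:
e^(−t/τ) = (53.5 − 64.041)/(21.8 − 64.041) = 0.24954
t = −417.36 · ln(0.24954) = 579.35 s.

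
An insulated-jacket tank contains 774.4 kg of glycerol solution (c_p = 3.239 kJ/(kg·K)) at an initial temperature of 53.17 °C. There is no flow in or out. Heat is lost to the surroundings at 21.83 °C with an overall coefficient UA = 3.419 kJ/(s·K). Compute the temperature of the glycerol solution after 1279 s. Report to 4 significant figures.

Lumped-capacitance energy balance: M c_p dT/dt = UA(T_amb − T).
dT/dt = (T_ss − T)/τ with T_ss = T_amb = 21.8300 °C, τ = M c_p/UA = 774.4·3.239/3.419 = 733.630 s.
This is linear first-order; T(t) = T_ss + (T₀ − T_ss) e^(−t/τ).
T(1279) = 21.8300 + (31.3400)·0.174927 = 27.3122 °C.

27.31 °C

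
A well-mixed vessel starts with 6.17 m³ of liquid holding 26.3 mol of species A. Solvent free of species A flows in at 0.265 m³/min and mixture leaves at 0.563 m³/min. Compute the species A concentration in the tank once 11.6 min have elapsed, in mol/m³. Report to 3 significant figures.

Total volume: dV/dt = Q_in − Q_out = -0.29800 m³/min, so V(t) = 6.17 − 0.29800 t and V(11.6) = 2.7132 m³.
No species A enters, so dm/dt = −Q_out · (m/V).
Separate: dm/m = −Q_out dt/V(t) ⇒ ln(m/m₀) = −(Q_out/(Q_in−Q_out)) ln(V/V₀).
m = m₀ (V₀/V)^(Q_out/(Q_in−Q_out)) = 26.3 × (6.17/2.7132)^(-1.8893) = 5.5701 mol.
C = m/V = 5.5701/2.7132 = 2.0530 mol/m³.

2.05 mol/m³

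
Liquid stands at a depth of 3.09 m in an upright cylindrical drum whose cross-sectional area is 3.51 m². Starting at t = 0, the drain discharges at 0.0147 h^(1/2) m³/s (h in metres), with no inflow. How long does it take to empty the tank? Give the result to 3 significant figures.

Unsteady balance on liquid volume: A dh/dt = −0.0147 √h.
This is separable: 2 d(√h)/dt = −0.0147/A, so √h = √h₀ − (0.0147/(2A)) t.
Tank is empty when √h = 0: t_empty = 2A√h₀/0.0147.
t_empty = 2·3.51·√3.09/0.0147 = 7.0200·1.7578/0.0147 = 839.46 s.

839 s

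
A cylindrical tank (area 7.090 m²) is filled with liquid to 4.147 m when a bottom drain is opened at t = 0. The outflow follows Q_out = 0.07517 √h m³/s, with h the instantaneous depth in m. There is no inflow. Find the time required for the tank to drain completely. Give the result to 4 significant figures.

384.1 s

A dh/dt = −Q_out = −0.07517 √h.
Separate and integrate: 2(√h − √h₀) = −(0.07517/A) t.
Set h = 0: 2√h₀ = (0.07517/A) t_empty ⇒ t_empty = 2A√h₀/0.07517.
t_empty = 2·7.090·√4.147/0.07517 = 14.1800·2.03642/0.07517 = 384.148 s.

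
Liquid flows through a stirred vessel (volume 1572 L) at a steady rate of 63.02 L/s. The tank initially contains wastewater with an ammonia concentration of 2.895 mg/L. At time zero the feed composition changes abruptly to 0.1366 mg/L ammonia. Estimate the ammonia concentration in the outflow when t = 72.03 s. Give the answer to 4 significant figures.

0.2903 mg/L

Mass balance on the solute (V constant): V dC/dt = Q(C_in − C).
Time constant τ = V/Q = 1572/63.02 = 24.9445 s.
Solution: C(t) = C_in + (C₀ − C_in) e^(−t/τ).
C(72.03) = 0.1366 + (2.895 − 0.1366)·e^(−72.03/24.9445) = 0.1366 + (2.75840)·0.0557089 = 0.290268 mg/L.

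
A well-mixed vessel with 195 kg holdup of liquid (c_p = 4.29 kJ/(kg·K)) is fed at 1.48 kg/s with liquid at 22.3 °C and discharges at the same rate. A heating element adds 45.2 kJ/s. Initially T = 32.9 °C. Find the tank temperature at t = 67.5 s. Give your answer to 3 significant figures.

31.5 °C

M c_p dT/dt = ṁ c_p (T_in − T) + Q̇.
τ = M/ṁ = 131.76 s; T_ss = T_in + Q̇/(ṁ c_p) = 22.3 + 45.2/(1.48·4.29) = 29.419 °C.
Integrating: T(t) = T_ss + (T₀ − T_ss) e^(−t/τ).
T(67.5) = 29.419 + (3.4810)·e^(−67.5/131.76) = 29.419 + (3.4810)·0.59911 = 31.505 °C.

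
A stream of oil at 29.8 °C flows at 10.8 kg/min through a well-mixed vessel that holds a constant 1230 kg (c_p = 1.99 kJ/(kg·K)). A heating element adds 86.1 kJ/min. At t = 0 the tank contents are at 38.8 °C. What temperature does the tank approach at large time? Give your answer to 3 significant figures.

33.8 °C

Unsteady energy balance on the tank contents: M c_p dT/dt = ṁ c_p (T_in − T) + 86.1.
At steady state dT/dt = 0 ⇒ T_ss = T_in + Q̇/(ṁ c_p) = 29.8 + 86.1/(10.8·1.99) = 33.806 °C.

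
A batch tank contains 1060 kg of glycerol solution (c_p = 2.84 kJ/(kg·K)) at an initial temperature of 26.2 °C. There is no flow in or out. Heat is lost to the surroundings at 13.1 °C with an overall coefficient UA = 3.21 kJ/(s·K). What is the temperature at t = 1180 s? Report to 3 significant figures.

16.8 °C

First-law balance (no shaft work): M c_p dT/dt = −UA(T − T_amb).
dT/dt = (T_ss − T)/τ with T_ss = T_amb = 13.100 °C, τ = M c_p/UA = 1060·2.84/3.21 = 937.82 s.
This is linear first-order; T(t) = T_ss + (T₀ − T_ss) e^(−t/τ).
T(1180) = 13.100 + (13.100)·0.28415 = 16.822 °C.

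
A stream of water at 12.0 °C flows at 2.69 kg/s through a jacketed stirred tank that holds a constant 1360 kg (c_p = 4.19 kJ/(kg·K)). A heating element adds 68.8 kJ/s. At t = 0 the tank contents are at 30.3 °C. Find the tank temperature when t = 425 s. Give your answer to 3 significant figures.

Unsteady energy balance on the tank contents: M c_p dT/dt = ṁ c_p (T_in − T) + 68.8.
τ = M/ṁ = 505.58 s; T_ss = T_in + Q̇/(ṁ c_p) = 12.0 + 68.8/(2.69·4.19) = 18.104 °C.
T approaches T_ss exponentially: T(t) = T_ss + (T₀ − T_ss) e^(−t/τ).
T(425) = 18.104 + (12.196)·e^(−425/505.58) = 18.104 + (12.196)·0.43144 = 23.366 °C.

23.4 °C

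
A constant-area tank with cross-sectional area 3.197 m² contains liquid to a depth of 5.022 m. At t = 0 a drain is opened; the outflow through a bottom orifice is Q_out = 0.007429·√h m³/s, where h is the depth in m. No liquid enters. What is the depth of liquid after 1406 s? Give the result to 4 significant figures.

0.3689 m

Mass balance (ρ constant): A dh/dt = −0.007429 √h.
∫ h^(−1/2) dh = −(0.007429/A) ∫ dt, giving 2√h = 2√h₀ − (0.007429/A) t.
√h = √5.022 − 0.007429·1406/(2·3.197) = 2.24098 − 1.63359 = 0.607392.
h = 0.607392² = 0.368925 m.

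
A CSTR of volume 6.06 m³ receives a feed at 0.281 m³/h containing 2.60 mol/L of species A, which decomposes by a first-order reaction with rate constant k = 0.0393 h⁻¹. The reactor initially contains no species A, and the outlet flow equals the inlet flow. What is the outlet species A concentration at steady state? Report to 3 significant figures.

V dC/dt = Q(C_in − C) − k V C.
At steady state: 0 = Q C_in − (Q + kV) C_ss, so C_ss = Q C_in/(Q + kV).
C_ss = 0.281·2.60/(0.281 + 0.0393·6.06) = 0.73060/0.51916 = 1.4073 mol/L.

1.41 mol/L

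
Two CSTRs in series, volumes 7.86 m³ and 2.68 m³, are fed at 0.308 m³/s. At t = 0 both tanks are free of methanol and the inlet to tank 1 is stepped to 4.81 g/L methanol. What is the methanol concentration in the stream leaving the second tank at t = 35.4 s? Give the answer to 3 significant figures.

Time constants: τᵢ = Vᵢ/Q for each well-mixed tank.
τ₁ = 7.86/0.308 = 25.519 s; τ₂ = 2.68/0.308 = 8.7013 s.
Tank 1: C₁ = C_in(1 − e^(−t/τ₁)). Tank 2 (τ₁ ≠ τ₂): C₂ = C_in[1 − (τ₁ e^(−t/τ₁) − τ₂ e^(−t/τ₂))/(τ₁ − τ₂)].
At t = 35.4: e^(−t/τ₁) = 0.24978, e^(−t/τ₂) = 0.017105.
C₂ = 4.81·[1 − (25.519·0.24978 − 8.7013·0.017105)/(16.818)] = 4.81·0.62984 = 3.0295 g/L.

3.03 g/L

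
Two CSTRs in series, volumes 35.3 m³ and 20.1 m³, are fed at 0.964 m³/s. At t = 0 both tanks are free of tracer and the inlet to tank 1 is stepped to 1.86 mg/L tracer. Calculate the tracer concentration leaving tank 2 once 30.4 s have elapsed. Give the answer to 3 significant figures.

0.549 mg/L

Species balance on tank i: dCᵢ/dt = (Cᵢ₋₁ − Cᵢ)/τᵢ with τᵢ = Vᵢ/Q.
τ₁ = 35.3/0.964 = 36.618 s; τ₂ = 20.1/0.964 = 20.851 s.
Solving the cascade with C₁(0)=C₂(0)=0 gives C₂(t) = C_in[1 − (τ₁ e^(−t/τ₁) − τ₂ e^(−t/τ₂))/(τ₁ − τ₂)].
At t = 30.4: e^(−t/τ₁) = 0.43597, e^(−t/τ₂) = 0.23270.
C₂ = 1.86·[1 − (36.618·0.43597 − 20.851·0.23270)/(15.768)] = 1.86·0.29524 = 0.54915 mg/L.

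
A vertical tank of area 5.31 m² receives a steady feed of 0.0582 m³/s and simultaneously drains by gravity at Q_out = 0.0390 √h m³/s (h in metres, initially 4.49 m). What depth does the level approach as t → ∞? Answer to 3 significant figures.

Accumulation of liquid (constant cross-section A): A dh/dt = Q_in − 0.0390 √h. At steady state dh/dt = 0:
Q_in = 0.0390 √h_ss ⇒ √h_ss = 0.0582/0.0390 = 1.4923.
h_ss = 1.4923² = 2.2270 m. (Since h₀ = 4.49 m > h_ss, the level will fall toward this value.)

2.23 m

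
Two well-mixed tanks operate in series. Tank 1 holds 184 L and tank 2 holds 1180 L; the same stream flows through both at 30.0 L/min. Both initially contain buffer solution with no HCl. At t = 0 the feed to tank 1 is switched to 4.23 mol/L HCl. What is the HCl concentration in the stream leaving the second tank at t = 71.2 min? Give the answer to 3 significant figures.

Species balance on tank i: dCᵢ/dt = (Cᵢ₋₁ − Cᵢ)/τᵢ with τᵢ = Vᵢ/Q.
τ₁ = 184/30.0 = 6.1333 min; τ₂ = 1180/30.0 = 39.333 min.
Tank 1: C₁ = C_in(1 − e^(−t/τ₁)). Tank 2 (τ₁ ≠ τ₂): C₂ = C_in[1 − (τ₁ e^(−t/τ₁) − τ₂ e^(−t/τ₂))/(τ₁ − τ₂)].
At t = 71.2: e^(−t/τ₁) = 9.0867e-06, e^(−t/τ₂) = 0.16363.
C₂ = 4.23·[1 − (6.1333·9.0867e-06 − 39.333·0.16363)/(-33.200)] = 4.23·0.80615 = 3.4100 mol/L.

3.41 mol/L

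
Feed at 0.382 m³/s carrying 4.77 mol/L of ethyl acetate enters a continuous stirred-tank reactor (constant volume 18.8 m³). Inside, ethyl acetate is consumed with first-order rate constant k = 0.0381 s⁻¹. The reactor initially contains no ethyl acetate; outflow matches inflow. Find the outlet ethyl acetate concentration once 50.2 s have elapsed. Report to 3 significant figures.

1.57 mol/L

Species balance: V dC/dt = Q C_in − Q C − k V C.
This is linear with rate a = Q/V + k = 0.058419 s⁻¹.
C_ss = Q C_in/(Q + kV) = 1.6591 mol/L; C(t) = C_ss + (C₀ − C_ss) e^(−a t).
C(50.2) = 1.6591 + (-1.6591)·e^(−0.058419·50.2) = 1.6591 + (-1.6591)·0.053256 = 1.5707 mol/L.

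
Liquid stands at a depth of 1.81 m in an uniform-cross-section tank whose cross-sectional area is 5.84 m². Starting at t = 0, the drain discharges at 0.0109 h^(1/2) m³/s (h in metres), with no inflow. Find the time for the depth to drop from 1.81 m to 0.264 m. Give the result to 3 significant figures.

891 s

Mass balance (ρ constant): A dh/dt = −0.0109 √h.
This is separable: 2 d(√h)/dt = −0.0109/A, so √h = √h₀ − (0.0109/(2A)) t.
t = 2A(√h₀ − √h)/0.0109 = 2·5.84·(√1.81 − √0.264)/0.0109
  = 11.680 × (1.3454 − 0.51381) / 0.0109 = 891.06 s.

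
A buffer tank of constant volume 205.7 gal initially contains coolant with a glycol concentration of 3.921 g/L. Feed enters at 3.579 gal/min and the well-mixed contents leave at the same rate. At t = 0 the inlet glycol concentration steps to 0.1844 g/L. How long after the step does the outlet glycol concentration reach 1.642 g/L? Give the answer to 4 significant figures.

54.11 min

Species balance: V dC/dt = Q(C_in − C) ⇒ τ = V/Q = 57.4742 min.
C(t) = C_in + (C₀ − C_in) e^(−t/τ). Set C = 1.642 and solve for t:
e^(−t/τ) = (C − C_in)/(C₀ − C_in) = (1.642 − 0.1844)/(3.921 − 0.1844) = 0.390087
t = −τ ln(…) = 57.4742 × 0.941385 = 54.1053 min.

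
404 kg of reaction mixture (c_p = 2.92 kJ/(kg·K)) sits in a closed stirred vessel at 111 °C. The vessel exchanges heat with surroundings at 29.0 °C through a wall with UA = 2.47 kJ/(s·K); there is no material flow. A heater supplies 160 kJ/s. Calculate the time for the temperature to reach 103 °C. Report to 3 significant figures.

298 s

Unsteady energy balance on the tank contents: M c_p dT/dt = −UA(T − T_amb) + Q̇.
τ = M c_p/UA = 477.60 s; T_ss = T_amb + Q̇/UA = 29.0 + 160/2.47 = 93.777 °C.
T(t) = T_ss + (T₀ − T_ss)e^(−t/τ); set T = 103:
t = −τ ln[(T − T_ss)/(T₀ − T_ss)] = −477.60 · ln(0.53550) = 298.29 s.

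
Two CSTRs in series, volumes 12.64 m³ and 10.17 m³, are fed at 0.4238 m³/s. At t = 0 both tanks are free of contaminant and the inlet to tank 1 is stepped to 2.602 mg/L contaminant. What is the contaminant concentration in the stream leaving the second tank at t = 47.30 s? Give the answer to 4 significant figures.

1.368 mg/L

Each tank obeys Vᵢ dCᵢ/dt = Q(Cᵢ₋₁ − Cᵢ), so τᵢ = Vᵢ/Q.
τ₁ = 12.64/0.4238 = 29.8254 s; τ₂ = 10.17/0.4238 = 23.9972 s.
Tank 1: C₁ = C_in(1 − e^(−t/τ₁)). Tank 2 (τ₁ ≠ τ₂): C₂ = C_in[1 − (τ₁ e^(−t/τ₁) − τ₂ e^(−t/τ₂))/(τ₁ − τ₂)].
At t = 47.30: e^(−t/τ₁) = 0.204764, e^(−t/τ₂) = 0.139308.
C₂ = 2.602·[1 − (29.8254·0.204764 − 23.9972·0.139308)/(5.82822)] = 2.602·0.525728 = 1.36794 mg/L.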